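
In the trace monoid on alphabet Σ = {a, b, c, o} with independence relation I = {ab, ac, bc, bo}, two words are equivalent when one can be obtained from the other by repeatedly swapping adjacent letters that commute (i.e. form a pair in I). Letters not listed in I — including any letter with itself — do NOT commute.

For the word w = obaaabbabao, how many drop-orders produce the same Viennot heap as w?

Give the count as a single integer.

330

piece 0:o — minimal
piece 1:b — minimal
piece 2:a rests on {0:o}
piece 3:a rests on {2:a}
piece 4:a rests on {3:a}
piece 5:b rests on {1:b}
piece 6:b rests on {5:b}
piece 7:a rests on {4:a}
piece 8:b rests on {6:b}
piece 9:a rests on {7:a}
piece 10:o rests on {9:a}
minimal pieces: {0:o, 1:b}
ways to finish when only these pieces remain (= sum over removing one remaining piece with nothing left below it):
  1 left: {8}→1  {10}→1
  2 left: {6,8}→1  {8,10}→2  {9,10}→1
  3 left: {5,6,8}→1  {6,8,10}→3  {7,9,10}→1  {8,9,10}→3
  4 left: {1,5,6,8}→1  {4,7,9,10}→1  {5,6,8,10}→4  {6,8,9,10}→6  {7,8,9,10}→4
  5 left: {1,5,6,8,10}→5  {3,4,7,9,10}→1  {4,7,8,9,10}→5  {5,6,8,9,10}→10  {6,7,8,9,10}→10
  6 left: {1,5,6,8,9,10}→15  {2,3,4,7,9,10}→1  {3,4,7,8,9,10}→6  {4,6,7,8,9,10}→15  {5,6,7,8,9,10}→20
  7 left: {0,2,3,4,7,9,10}→1  {1,5,6,7,8,9,10}→35  {2,3,4,7,8,9,10}→7  {3,4,6,7,8,9,10}→21  {4,5,6,7,8,9,10}→35
  8 left: {0,2,3,4,7,8,9,10}→8  {1,4,5,6,7,8,9,10}→70  {2,3,4,6,7,8,9,10}→28  {3,4,5,6,7,8,9,10}→56
  9 left: {0,2,3,4,6,7,8,9,10}→36  {1,3,4,5,6,7,8,9,10}→126  {2,3,4,5,6,7,8,9,10}→84
  placing 0:o first → 210 extensions
  placing 1:b first → 120 extensions
total linear extensions = 330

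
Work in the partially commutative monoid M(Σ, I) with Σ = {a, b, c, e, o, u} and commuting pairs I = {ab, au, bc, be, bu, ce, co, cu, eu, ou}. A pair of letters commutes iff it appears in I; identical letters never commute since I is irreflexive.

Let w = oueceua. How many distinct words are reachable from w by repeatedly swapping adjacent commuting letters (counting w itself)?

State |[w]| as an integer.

84

0(o) covers ∅
1(u) covers ∅
2(e) covers 0:o
3(c) covers ∅
4(e) covers 2:e
5(u) covers 1:u
6(a) covers 3:c, 4:e
floor of heap: 0:o, 1:u, 3:c
completions by unplaced set U, small U first (add the entries for U minus each lowest piece of U):
  |U|=1: {5}:1  {6}:1
  |U|=2: {1,5}:1  {3,6}:1  {4,6}:1  {5,6}:2
  |U|=3: {1,5,6}:3  {2,4,6}:1  {3,4,6}:2  {3,5,6}:3  {4,5,6}:3
  |U|=4: {0,2,4,6}:1  {1,3,5,6}:6  {1,4,5,6}:6  {2,3,4,6}:3  {2,4,5,6}:4  {3,4,5,6}:8
  |U|=5: {0,2,3,4,6}:4  {0,2,4,5,6}:5  {1,2,4,5,6}:10  {1,3,4,5,6}:20  {2,3,4,5,6}:15
  start at 0(o): 45
  start at 1(u): 24
  start at 3(c): 15
sum over floor = 84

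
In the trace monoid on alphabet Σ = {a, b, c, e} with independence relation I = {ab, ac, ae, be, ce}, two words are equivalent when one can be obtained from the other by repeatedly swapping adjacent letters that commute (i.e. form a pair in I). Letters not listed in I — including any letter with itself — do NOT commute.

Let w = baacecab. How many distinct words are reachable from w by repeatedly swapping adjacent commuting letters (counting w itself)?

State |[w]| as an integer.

280

piece 0:b — minimal
piece 1:a — minimal
piece 2:a rests on {1:a}
piece 3:c rests on {0:b}
piece 4:e — minimal
piece 5:c rests on {3:c}
piece 6:a rests on {2:a}
piece 7:b rests on {5:c}
minimal pieces: {0:b, 1:a, 4:e}
ways to finish when only these pieces remain (= sum over removing one remaining piece with nothing left below it):
  1 left: {4}→1  {6}→1  {7}→1
  2 left: {2,6}→1  {4,6}→2  {4,7}→2  {5,7}→1  {6,7}→2
  3 left: {1,2,6}→1  {2,4,6}→3  {2,6,7}→3  {3,5,7}→1  {4,5,7}→3  {4,6,7}→6  {5,6,7}→3
  4 left: {0,3,5,7}→1  {1,2,4,6}→4  {1,2,6,7}→4  {2,4,6,7}→12  {2,5,6,7}→6  {3,4,5,7}→4  {3,5,6,7}→4  {4,5,6,7}→12
  5 left: {0,3,4,5,7}→5  {0,3,5,6,7}→5  {1,2,4,6,7}→20  {1,2,5,6,7}→10  {2,3,5,6,7}→10  {2,4,5,6,7}→30  {3,4,5,6,7}→20
  6 left: {0,2,3,5,6,7}→15  {0,3,4,5,6,7}→30  {1,2,3,5,6,7}→20  {1,2,4,5,6,7}→60  {2,3,4,5,6,7}→60
  placing 0:b first → 140 extensions
  placing 1:a first → 105 extensions
  placing 4:e first → 35 extensions
total linear extensions = 280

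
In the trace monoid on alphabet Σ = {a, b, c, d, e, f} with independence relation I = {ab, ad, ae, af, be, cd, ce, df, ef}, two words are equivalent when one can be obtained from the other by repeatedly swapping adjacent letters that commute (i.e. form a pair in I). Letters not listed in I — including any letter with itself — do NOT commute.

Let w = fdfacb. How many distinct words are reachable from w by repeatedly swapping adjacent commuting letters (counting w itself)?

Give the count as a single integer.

#0=f has no predecessor
#1=d has no predecessor
#2=f depends on [0:f]
#3=a has no predecessor
#4=c depends on [2:f, 3:a]
#5=b depends on [1:d, 4:c]
sources: [0:f, 1:d, 3:a]
N(rest) = Σ N(rest − s) over sources s of rest; N(one piece) = 1:
  size 1 → [5]=1
  size 2 → [1,5]=1  [4,5]=1
  size 3 → [1,4,5]=2  [2,4,5]=1  [3,4,5]=1
  size 4 → [0,2,4,5]=1  [1,2,4,5]=3  [1,3,4,5]=3  [2,3,4,5]=2
  first=0(f) contributes 8
  first=1(d) contributes 3
  first=3(a) contributes 4
|[w]| = 15

15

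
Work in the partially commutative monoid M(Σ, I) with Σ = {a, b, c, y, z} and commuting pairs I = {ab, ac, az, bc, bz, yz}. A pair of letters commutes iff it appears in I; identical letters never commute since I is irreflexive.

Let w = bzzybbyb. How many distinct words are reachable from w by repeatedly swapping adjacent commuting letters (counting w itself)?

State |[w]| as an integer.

28

drop 0:b onto floor
drop 1:z onto floor
drop 2:z onto {1:z}
drop 3:y onto {0:b}
drop 4:b onto {3:y}
drop 5:b onto {4:b}
drop 6:y onto {5:b}
drop 7:b onto {6:y}
ground layer = {0:b, 1:z}
drop-orders for the pieces not yet dropped (sum over which currently-grounded one goes next):
  1 to go: {2} 1  {7} 1
  2 to go: {1,2} 1  {2,7} 2  {6,7} 1
  3 to go: {1,2,7} 3  {2,6,7} 3  {5,6,7} 1
  4 to go: {1,2,6,7} 6  {2,5,6,7} 4  {4,5,6,7} 1
  5 to go: {1,2,5,6,7} 10  {2,4,5,6,7} 5  {3,4,5,6,7} 1
  6 to go: {0,3,4,5,6,7} 1  {1,2,4,5,6,7} 15  {2,3,4,5,6,7} 6
  if 0:b drops first: 21 orders
  if 1:z drops first: 7 orders
heap linearizations: 28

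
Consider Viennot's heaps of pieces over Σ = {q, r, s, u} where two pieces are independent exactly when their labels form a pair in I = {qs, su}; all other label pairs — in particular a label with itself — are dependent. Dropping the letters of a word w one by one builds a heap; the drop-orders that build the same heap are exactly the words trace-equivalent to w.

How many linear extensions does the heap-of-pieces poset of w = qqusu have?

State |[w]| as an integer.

5

piece 0:q — minimal
piece 1:q rests on {0:q}
piece 2:u rests on {1:q}
piece 3:s — minimal
piece 4:u rests on {2:u}
minimal pieces: {0:q, 3:s}
ways to finish when only these pieces remain (= sum over removing one remaining piece with nothing left below it):
  1 left: {3}→1  {4}→1
  2 left: {2,4}→1  {3,4}→2
  3 left: {1,2,4}→1  {2,3,4}→3
  placing 0:q first → 4 extensions
  placing 3:s first → 1 extensions
total linear extensions = 5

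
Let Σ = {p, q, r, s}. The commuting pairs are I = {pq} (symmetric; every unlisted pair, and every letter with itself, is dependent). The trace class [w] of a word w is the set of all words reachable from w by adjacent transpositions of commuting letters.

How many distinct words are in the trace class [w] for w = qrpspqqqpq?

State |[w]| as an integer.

piece 0:q — minimal
piece 1:r rests on {0:q}
piece 2:p rests on {1:r}
piece 3:s rests on {2:p}
piece 4:p rests on {3:s}
piece 5:q rests on {3:s}
piece 6:q rests on {5:q}
piece 7:q rests on {6:q}
piece 8:p rests on {4:p}
piece 9:q rests on {7:q}
minimal pieces: {0:q}
ways to finish when only these pieces remain (= sum over removing one remaining piece with nothing left below it):
  1 left: {8}→1  {9}→1
  2 left: {4,8}→1  {7,9}→1  {8,9}→2
  3 left: {4,8,9}→3  {6,7,9}→1  {7,8,9}→3
  4 left: {4,7,8,9}→6  {5,6,7,9}→1  {6,7,8,9}→4
  5 left: {4,6,7,8,9}→10  {5,6,7,8,9}→5
  6 left: {4,5,6,7,8,9}→15
  7 left: {3,4,5,6,7,8,9}→15
  8 left: {2,3,4,5,6,7,8,9}→15
  placing 0:q first → 15 extensions

15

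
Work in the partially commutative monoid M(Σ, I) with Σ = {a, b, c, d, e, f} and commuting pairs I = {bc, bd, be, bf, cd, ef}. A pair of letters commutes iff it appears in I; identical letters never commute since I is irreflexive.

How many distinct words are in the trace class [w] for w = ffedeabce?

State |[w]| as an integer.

piece 0:f — minimal
piece 1:f rests on {0:f}
piece 2:e — minimal
piece 3:d rests on {1:f, 2:e}
piece 4:e rests on {3:d}
piece 5:a rests on {4:e}
piece 6:b rests on {5:a}
piece 7:c rests on {5:a}
piece 8:e rests on {7:c}
minimal pieces: {0:f, 2:e}
ways to finish when only these pieces remain (= sum over removing one remaining piece with nothing left below it):
  1 left: {6}→1  {8}→1
  2 left: {6,8}→2  {7,8}→1
  3 left: {6,7,8}→3
  4 left: {5,6,7,8}→3
  5 left: {4,5,6,7,8}→3
  6 left: {3,4,5,6,7,8}→3
  7 left: {1,3,4,5,6,7,8}→3  {2,3,4,5,6,7,8}→3
  placing 0:f first → 6 extensions
  placing 2:e first → 3 extensions
total linear extensions = 9

9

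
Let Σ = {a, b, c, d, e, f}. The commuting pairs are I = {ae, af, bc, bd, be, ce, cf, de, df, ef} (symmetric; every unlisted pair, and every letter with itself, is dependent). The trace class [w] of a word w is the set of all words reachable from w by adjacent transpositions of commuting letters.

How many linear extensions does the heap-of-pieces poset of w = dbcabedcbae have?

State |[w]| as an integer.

990

drop 0:d onto floor
drop 1:b onto floor
drop 2:c onto {0:d}
drop 3:a onto {1:b, 2:c}
drop 4:b onto {3:a}
drop 5:e onto floor
drop 6:d onto {3:a}
drop 7:c onto {6:d}
drop 8:b onto {4:b}
drop 9:a onto {7:c, 8:b}
drop 10:e onto {5:e}
ground layer = {0:d, 1:b, 5:e}
drop-orders for the pieces not yet dropped (sum over which currently-grounded one goes next):
  1 to go: {9} 1  {10} 1
  2 to go: {5,10} 1  {7,9} 1  {8,9} 1  {9,10} 2
  3 to go: {4,8,9} 1  {5,9,10} 3  {6,7,9} 1  {7,8,9} 2  {7,9,10} 3  {8,9,10} 3
  4 to go: {4,7,8,9} 3  {4,8,9,10} 4  {5,7,9,10} 6  {5,8,9,10} 6  {6,7,8,9} 3  {6,7,9,10} 4  {7,8,9,10} 8
  5 to go: {4,5,8,9,10} 10  {4,6,7,8,9} 6  {4,7,8,9,10} 15  {5,6,7,9,10} 10  {5,7,8,9,10} 20  {6,7,8,9,10} 15
  6 to go: {3,4,6,7,8,9} 6  {4,5,7,8,9,10} 45  {4,6,7,8,9,10} 36  {5,6,7,8,9,10} 45
  7 to go: {1,3,4,6,7,8,9} 6  {2,3,4,6,7,8,9} 6  {3,4,6,7,8,9,10} 42  {4,5,6,7,8,9,10} 126
  8 to go: {0,2,3,4,6,7,8,9} 6  {1,2,3,4,6,7,8,9} 12  {1,3,4,6,7,8,9,10} 48  {2,3,4,6,7,8,9,10} 48  {3,4,5,6,7,8,9,10} 168
  9 to go: {0,1,2,3,4,6,7,8,9} 18  {0,2,3,4,6,7,8,9,10} 54  {1,2,3,4,6,7,8,9,10} 108  {1,3,4,5,6,7,8,9,10} 216  {2,3,4,5,6,7,8,9,10} 216
  if 0:d drops first: 540 orders
  if 1:b drops first: 270 orders
  if 5:e drops first: 180 orders
heap linearizations: 990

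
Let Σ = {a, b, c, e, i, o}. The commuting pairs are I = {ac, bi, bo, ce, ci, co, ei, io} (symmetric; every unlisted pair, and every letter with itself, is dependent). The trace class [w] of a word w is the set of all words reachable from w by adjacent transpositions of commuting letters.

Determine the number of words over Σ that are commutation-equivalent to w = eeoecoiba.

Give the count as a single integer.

#0=e has no predecessor
#1=e depends on [0:e]
#2=o depends on [1:e]
#3=e depends on [2:o]
#4=c has no predecessor
#5=o depends on [3:e]
#6=i has no predecessor
#7=b depends on [3:e, 4:c]
#8=a depends on [5:o, 6:i, 7:b]
sources: [0:e, 4:c, 6:i]
N(rest) = Σ N(rest − s) over sources s of rest; N(one piece) = 1:
  size 1 → [8]=1
  size 2 → [5,8]=1  [6,8]=1  [7,8]=1
  size 3 → [4,7,8]=1  [5,6,8]=2  [5,7,8]=2  [6,7,8]=2
  size 4 → [3,5,7,8]=2  [4,5,7,8]=3  [4,6,7,8]=3  [5,6,7,8]=6
  size 5 → [2,3,5,7,8]=2  [3,4,5,7,8]=5  [3,5,6,7,8]=8  [4,5,6,7,8]=12
  size 6 → [1,2,3,5,7,8]=2  [2,3,4,5,7,8]=7  [2,3,5,6,7,8]=10  [3,4,5,6,7,8]=25
  size 7 → [0,1,2,3,5,7,8]=2  [1,2,3,4,5,7,8]=9  [1,2,3,5,6,7,8]=12  [2,3,4,5,6,7,8]=42
  first=0(e) contributes 63
  first=4(c) contributes 14
  first=6(i) contributes 11
|[w]| = 88

88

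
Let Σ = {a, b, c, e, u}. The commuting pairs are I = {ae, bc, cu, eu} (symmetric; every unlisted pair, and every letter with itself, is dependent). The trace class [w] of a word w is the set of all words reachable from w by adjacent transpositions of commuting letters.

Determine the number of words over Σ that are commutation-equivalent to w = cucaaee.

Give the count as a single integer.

piece 0:c — minimal
piece 1:u — minimal
piece 2:c rests on {0:c}
piece 3:a rests on {1:u, 2:c}
piece 4:a rests on {3:a}
piece 5:e rests on {2:c}
piece 6:e rests on {5:e}
minimal pieces: {0:c, 1:u}
ways to finish when only these pieces remain (= sum over removing one remaining piece with nothing left below it):
  1 left: {4}→1  {6}→1
  2 left: {3,4}→1  {4,6}→2  {5,6}→1
  3 left: {1,3,4}→1  {3,4,6}→3  {4,5,6}→3
  4 left: {1,3,4,6}→4  {3,4,5,6}→6
  5 left: {1,3,4,5,6}→10  {2,3,4,5,6}→6
  placing 0:c first → 16 extensions
  placing 1:u first → 6 extensions
total linear extensions = 22

22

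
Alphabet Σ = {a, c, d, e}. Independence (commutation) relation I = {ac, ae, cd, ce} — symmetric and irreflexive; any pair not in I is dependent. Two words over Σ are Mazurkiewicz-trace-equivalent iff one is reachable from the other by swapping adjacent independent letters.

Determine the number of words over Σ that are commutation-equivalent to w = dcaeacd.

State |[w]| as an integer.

63

#0=d has no predecessor
#1=c has no predecessor
#2=a depends on [0:d]
#3=e depends on [0:d]
#4=a depends on [2:a]
#5=c depends on [1:c]
#6=d depends on [3:e, 4:a]
sources: [0:d, 1:c]
N(rest) = Σ N(rest − s) over sources s of rest; N(one piece) = 1:
  size 1 → [5]=1  [6]=1
  size 2 → [1,5]=1  [3,6]=1  [4,6]=1  [5,6]=2
  size 3 → [1,5,6]=3  [2,4,6]=1  [3,4,6]=2  [3,5,6]=3  [4,5,6]=3
  size 4 → [1,3,5,6]=6  [1,4,5,6]=6  [2,3,4,6]=3  [2,4,5,6]=4  [3,4,5,6]=8
  size 5 → [0,2,3,4,6]=3  [1,2,4,5,6]=10  [1,3,4,5,6]=20  [2,3,4,5,6]=15
  first=0(d) contributes 45
  first=1(c) contributes 18
|[w]| = 63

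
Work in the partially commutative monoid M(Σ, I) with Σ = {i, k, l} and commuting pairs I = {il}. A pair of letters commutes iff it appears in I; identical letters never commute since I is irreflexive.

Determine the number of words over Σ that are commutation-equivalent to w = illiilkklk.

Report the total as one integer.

20

0(i) covers ∅
1(l) covers ∅
2(l) covers 1:l
3(i) covers 0:i
4(i) covers 3:i
5(l) covers 2:l
6(k) covers 4:i, 5:l
7(k) covers 6:k
8(l) covers 7:k
9(k) covers 8:l
floor of heap: 0:i, 1:l
completions by unplaced set U, small U first (add the entries for U minus each lowest piece of U):
  |U|=1: {9}:1
  |U|=2: {8,9}:1
  |U|=3: {7,8,9}:1
  |U|=4: {6,7,8,9}:1
  |U|=5: {4,6,7,8,9}:1  {5,6,7,8,9}:1
  |U|=6: {2,5,6,7,8,9}:1  {3,4,6,7,8,9}:1  {4,5,6,7,8,9}:2
  |U|=7: {0,3,4,6,7,8,9}:1  {1,2,5,6,7,8,9}:1  {2,4,5,6,7,8,9}:3  {3,4,5,6,7,8,9}:3
  |U|=8: {0,3,4,5,6,7,8,9}:4  {1,2,4,5,6,7,8,9}:4  {2,3,4,5,6,7,8,9}:6
  start at 0(i): 10
  start at 1(l): 10
sum over floor = 20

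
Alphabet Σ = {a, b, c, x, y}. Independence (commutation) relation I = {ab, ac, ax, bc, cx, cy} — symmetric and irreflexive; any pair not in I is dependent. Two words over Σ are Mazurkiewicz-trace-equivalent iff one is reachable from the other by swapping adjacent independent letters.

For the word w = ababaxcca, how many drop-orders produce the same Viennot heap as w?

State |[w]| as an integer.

drop 0:a onto floor
drop 1:b onto floor
drop 2:a onto {0:a}
drop 3:b onto {1:b}
drop 4:a onto {2:a}
drop 5:x onto {3:b}
drop 6:c onto floor
drop 7:c onto {6:c}
drop 8:a onto {4:a}
ground layer = {0:a, 1:b, 6:c}
drop-orders for the pieces not yet dropped (sum over which currently-grounded one goes next):
  1 to go: {5} 1  {7} 1  {8} 1
  2 to go: {3,5} 1  {4,8} 1  {5,7} 2  {5,8} 2  {6,7} 1  {7,8} 2
  3 to go: {1,3,5} 1  {2,4,8} 1  {3,5,7} 3  {3,5,8} 3  {4,5,8} 3  {4,7,8} 3  {5,6,7} 3  {5,7,8} 6  {6,7,8} 3
  4 to go: {0,2,4,8} 1  {1,3,5,7} 4  {1,3,5,8} 4  {2,4,5,8} 4  {2,4,7,8} 4  {3,4,5,8} 6  {3,5,6,7} 6  {3,5,7,8} 12  {4,5,7,8} 12  {4,6,7,8} 6  {5,6,7,8} 12
  5 to go: {0,2,4,5,8} 5  {0,2,4,7,8} 5  {1,3,4,5,8} 10  {1,3,5,6,7} 10  {1,3,5,7,8} 20  {2,3,4,5,8} 10  {2,4,5,7,8} 20  {2,4,6,7,8} 10  {3,4,5,7,8} 30  {3,5,6,7,8} 30  {4,5,6,7,8} 30
  6 to go: {0,2,3,4,5,8} 15  {0,2,4,5,7,8} 30  {0,2,4,6,7,8} 15  {1,2,3,4,5,8} 20  {1,3,4,5,7,8} 60  {1,3,5,6,7,8} 60  {2,3,4,5,7,8} 60  {2,4,5,6,7,8} 60  {3,4,5,6,7,8} 90
  7 to go: {0,1,2,3,4,5,8} 35  {0,2,3,4,5,7,8} 105  {0,2,4,5,6,7,8} 105  {1,2,3,4,5,7,8} 140  {1,3,4,5,6,7,8} 210  {2,3,4,5,6,7,8} 210
  if 0:a drops first: 560 orders
  if 1:b drops first: 420 orders
  if 6:c drops first: 280 orders
heap linearizations: 1260

1260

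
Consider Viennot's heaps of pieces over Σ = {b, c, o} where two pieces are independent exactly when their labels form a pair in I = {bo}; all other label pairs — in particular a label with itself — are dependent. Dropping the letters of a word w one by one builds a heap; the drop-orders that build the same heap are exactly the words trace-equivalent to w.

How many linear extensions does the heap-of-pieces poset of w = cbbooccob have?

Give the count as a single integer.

drop 0:c onto floor
drop 1:b onto {0:c}
drop 2:b onto {1:b}
drop 3:o onto {0:c}
drop 4:o onto {3:o}
drop 5:c onto {2:b, 4:o}
drop 6:c onto {5:c}
drop 7:o onto {6:c}
drop 8:b onto {6:c}
ground layer = {0:c}
drop-orders for the pieces not yet dropped (sum over which currently-grounded one goes next):
  1 to go: {7} 1  {8} 1
  2 to go: {7,8} 2
  3 to go: {6,7,8} 2
  4 to go: {5,6,7,8} 2
  5 to go: {2,5,6,7,8} 2  {4,5,6,7,8} 2
  6 to go: {1,2,5,6,7,8} 2  {2,4,5,6,7,8} 4  {3,4,5,6,7,8} 2
  7 to go: {1,2,4,5,6,7,8} 6  {2,3,4,5,6,7,8} 6
  if 0:c drops first: 12 orders

12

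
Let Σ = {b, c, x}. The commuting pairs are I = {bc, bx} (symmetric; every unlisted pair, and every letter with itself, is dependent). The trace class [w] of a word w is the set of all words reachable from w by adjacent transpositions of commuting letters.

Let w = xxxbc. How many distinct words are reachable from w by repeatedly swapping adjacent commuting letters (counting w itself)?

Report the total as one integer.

#0=x has no predecessor
#1=x depends on [0:x]
#2=x depends on [1:x]
#3=b has no predecessor
#4=c depends on [2:x]
sources: [0:x, 3:b]
N(rest) = Σ N(rest − s) over sources s of rest; N(one piece) = 1:
  size 1 → [3]=1  [4]=1
  size 2 → [2,4]=1  [3,4]=2
  size 3 → [1,2,4]=1  [2,3,4]=3
  first=0(x) contributes 4
  first=3(b) contributes 1
|[w]| = 5

5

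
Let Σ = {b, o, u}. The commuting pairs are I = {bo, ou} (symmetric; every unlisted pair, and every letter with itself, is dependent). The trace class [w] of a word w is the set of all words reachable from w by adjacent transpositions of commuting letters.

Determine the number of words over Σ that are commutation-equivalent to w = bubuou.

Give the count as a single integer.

6

0(b) covers ∅
1(u) covers 0:b
2(b) covers 1:u
3(u) covers 2:b
4(o) covers ∅
5(u) covers 3:u
floor of heap: 0:b, 4:o
completions by unplaced set U, small U first (add the entries for U minus each lowest piece of U):
  |U|=1: {4}:1  {5}:1
  |U|=2: {3,5}:1  {4,5}:2
  |U|=3: {2,3,5}:1  {3,4,5}:3
  |U|=4: {1,2,3,5}:1  {2,3,4,5}:4
  start at 0(b): 5
  start at 4(o): 1
sum over floor = 6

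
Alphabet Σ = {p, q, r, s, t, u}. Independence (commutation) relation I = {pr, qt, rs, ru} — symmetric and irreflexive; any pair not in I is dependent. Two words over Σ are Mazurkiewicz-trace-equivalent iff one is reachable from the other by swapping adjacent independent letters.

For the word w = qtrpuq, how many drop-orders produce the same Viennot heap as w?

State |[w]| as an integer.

0(q) covers ∅
1(t) covers ∅
2(r) covers 0:q, 1:t
3(p) covers 0:q, 1:t
4(u) covers 3:p
5(q) covers 2:r, 4:u
floor of heap: 0:q, 1:t
completions by unplaced set U, small U first (add the entries for U minus each lowest piece of U):
  |U|=1: {5}:1
  |U|=2: {2,5}:1  {4,5}:1
  |U|=3: {2,4,5}:2  {3,4,5}:1
  |U|=4: {2,3,4,5}:3
  start at 0(q): 3
  start at 1(t): 3
sum over floor = 6

6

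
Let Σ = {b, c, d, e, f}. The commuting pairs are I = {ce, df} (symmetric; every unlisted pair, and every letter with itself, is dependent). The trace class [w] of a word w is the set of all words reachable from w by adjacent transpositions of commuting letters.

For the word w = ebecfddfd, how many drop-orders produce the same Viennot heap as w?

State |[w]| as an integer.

#0=e has no predecessor
#1=b depends on [0:e]
#2=e depends on [1:b]
#3=c depends on [1:b]
#4=f depends on [2:e, 3:c]
#5=d depends on [2:e, 3:c]
#6=d depends on [5:d]
#7=f depends on [4:f]
#8=d depends on [6:d]
sources: [0:e]
N(rest) = Σ N(rest − s) over sources s of rest; N(one piece) = 1:
  size 1 → [7]=1  [8]=1
  size 2 → [4,7]=1  [6,8]=1  [7,8]=2
  size 3 → [4,7,8]=3  [5,6,8]=1  [6,7,8]=3
  size 4 → [4,6,7,8]=6  [5,6,7,8]=4
  size 5 → [4,5,6,7,8]=10
  size 6 → [2,4,5,6,7,8]=10  [3,4,5,6,7,8]=10
  size 7 → [2,3,4,5,6,7,8]=20
  first=0(e) contributes 20

20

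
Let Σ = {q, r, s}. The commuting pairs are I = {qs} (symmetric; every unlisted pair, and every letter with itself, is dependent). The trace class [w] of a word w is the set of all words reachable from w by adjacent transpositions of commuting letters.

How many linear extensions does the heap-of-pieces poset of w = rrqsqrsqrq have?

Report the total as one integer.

0(r) covers ∅
1(r) covers 0:r
2(q) covers 1:r
3(s) covers 1:r
4(q) covers 2:q
5(r) covers 3:s, 4:q
6(s) covers 5:r
7(q) covers 5:r
8(r) covers 6:s, 7:q
9(q) covers 8:r
floor of heap: 0:r
completions by unplaced set U, small U first (add the entries for U minus each lowest piece of U):
  |U|=1: {9}:1
  |U|=2: {8,9}:1
  |U|=3: {6,8,9}:1  {7,8,9}:1
  |U|=4: {6,7,8,9}:2
  |U|=5: {5,6,7,8,9}:2
  |U|=6: {3,5,6,7,8,9}:2  {4,5,6,7,8,9}:2
  |U|=7: {2,4,5,6,7,8,9}:2  {3,4,5,6,7,8,9}:4
  |U|=8: {2,3,4,5,6,7,8,9}:6
  start at 0(r): 6

6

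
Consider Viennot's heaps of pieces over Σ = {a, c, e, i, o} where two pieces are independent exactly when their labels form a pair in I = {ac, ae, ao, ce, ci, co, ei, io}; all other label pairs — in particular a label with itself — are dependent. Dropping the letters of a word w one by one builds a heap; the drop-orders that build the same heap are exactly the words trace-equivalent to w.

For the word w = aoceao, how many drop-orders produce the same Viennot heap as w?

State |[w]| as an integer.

60

piece 0:a — minimal
piece 1:o — minimal
piece 2:c — minimal
piece 3:e rests on {1:o}
piece 4:a rests on {0:a}
piece 5:o rests on {3:e}
minimal pieces: {0:a, 1:o, 2:c}
ways to finish when only these pieces remain (= sum over removing one remaining piece with nothing left below it):
  1 left: {2}→1  {4}→1  {5}→1
  2 left: {0,4}→1  {2,4}→2  {2,5}→2  {3,5}→1  {4,5}→2
  3 left: {0,2,4}→3  {0,4,5}→3  {1,3,5}→1  {2,3,5}→3  {2,4,5}→6  {3,4,5}→3
  4 left: {0,2,4,5}→12  {0,3,4,5}→6  {1,2,3,5}→4  {1,3,4,5}→4  {2,3,4,5}→12
  placing 0:a first → 20 extensions
  placing 1:o first → 30 extensions
  placing 2:c first → 10 extensions
total linear extensions = 60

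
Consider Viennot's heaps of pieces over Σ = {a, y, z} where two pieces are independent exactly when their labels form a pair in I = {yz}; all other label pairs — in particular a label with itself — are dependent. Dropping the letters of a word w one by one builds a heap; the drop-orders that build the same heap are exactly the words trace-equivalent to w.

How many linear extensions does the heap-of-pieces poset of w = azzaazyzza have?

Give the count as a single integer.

4

0(a) covers ∅
1(z) covers 0:a
2(z) covers 1:z
3(a) covers 2:z
4(a) covers 3:a
5(z) covers 4:a
6(y) covers 4:a
7(z) covers 5:z
8(z) covers 7:z
9(a) covers 6:y, 8:z
floor of heap: 0:a
completions by unplaced set U, small U first (add the entries for U minus each lowest piece of U):
  |U|=1: {9}:1
  |U|=2: {6,9}:1  {8,9}:1
  |U|=3: {6,8,9}:2  {7,8,9}:1
  |U|=4: {5,7,8,9}:1  {6,7,8,9}:3
  |U|=5: {5,6,7,8,9}:4
  |U|=6: {4,5,6,7,8,9}:4
  |U|=7: {3,4,5,6,7,8,9}:4
  |U|=8: {2,3,4,5,6,7,8,9}:4
  start at 0(a): 4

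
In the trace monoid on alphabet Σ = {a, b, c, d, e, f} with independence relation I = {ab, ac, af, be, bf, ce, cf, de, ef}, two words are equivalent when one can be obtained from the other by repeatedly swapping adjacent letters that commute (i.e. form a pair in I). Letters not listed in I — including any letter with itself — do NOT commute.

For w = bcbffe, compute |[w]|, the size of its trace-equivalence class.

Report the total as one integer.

60

#0=b has no predecessor
#1=c depends on [0:b]
#2=b depends on [1:c]
#3=f has no predecessor
#4=f depends on [3:f]
#5=e has no predecessor
sources: [0:b, 3:f, 5:e]
N(rest) = Σ N(rest − s) over sources s of rest; N(one piece) = 1:
  size 1 → [2]=1  [4]=1  [5]=1
  size 2 → [1,2]=1  [2,4]=2  [2,5]=2  [3,4]=1  [4,5]=2
  size 3 → [0,1,2]=1  [1,2,4]=3  [1,2,5]=3  [2,3,4]=3  [2,4,5]=6  [3,4,5]=3
  size 4 → [0,1,2,4]=4  [0,1,2,5]=4  [1,2,3,4]=6  [1,2,4,5]=12  [2,3,4,5]=12
  first=0(b) contributes 30
  first=3(f) contributes 20
  first=5(e) contributes 10
|[w]| = 60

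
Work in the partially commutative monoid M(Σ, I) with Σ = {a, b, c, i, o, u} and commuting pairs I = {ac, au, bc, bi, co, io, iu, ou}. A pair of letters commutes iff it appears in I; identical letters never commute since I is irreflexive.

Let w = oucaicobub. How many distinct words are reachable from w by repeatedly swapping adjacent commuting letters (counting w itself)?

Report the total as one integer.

52

0(o) covers ∅
1(u) covers ∅
2(c) covers 1:u
3(a) covers 0:o
4(i) covers 2:c, 3:a
5(c) covers 4:i
6(o) covers 3:a
7(b) covers 1:u, 6:o
8(u) covers 5:c, 7:b
9(b) covers 8:u
floor of heap: 0:o, 1:u
completions by unplaced set U, small U first (add the entries for U minus each lowest piece of U):
  |U|=1: {9}:1
  |U|=2: {8,9}:1
  |U|=3: {5,8,9}:1  {7,8,9}:1
  |U|=4: {4,5,8,9}:1  {5,7,8,9}:2  {6,7,8,9}:1
  |U|=5: {2,4,5,8,9}:1  {4,5,7,8,9}:3  {5,6,7,8,9}:3
  |U|=6: {2,4,5,7,8,9}:4  {4,5,6,7,8,9}:6
  |U|=7: {1,2,4,5,7,8,9}:4  {2,4,5,6,7,8,9}:10  {3,4,5,6,7,8,9}:6
  |U|=8: {0,3,4,5,6,7,8,9}:6  {1,2,4,5,6,7,8,9}:14  {2,3,4,5,6,7,8,9}:16
  start at 0(o): 30
  start at 1(u): 22
sum over floor = 52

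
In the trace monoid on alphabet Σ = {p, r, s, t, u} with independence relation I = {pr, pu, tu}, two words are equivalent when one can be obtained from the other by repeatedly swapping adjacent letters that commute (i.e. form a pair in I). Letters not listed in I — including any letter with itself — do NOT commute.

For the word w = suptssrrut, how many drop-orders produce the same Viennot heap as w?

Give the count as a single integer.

#0=s has no predecessor
#1=u depends on [0:s]
#2=p depends on [0:s]
#3=t depends on [2:p]
#4=s depends on [1:u, 3:t]
#5=s depends on [4:s]
#6=r depends on [5:s]
#7=r depends on [6:r]
#8=u depends on [7:r]
#9=t depends on [7:r]
sources: [0:s]
N(rest) = Σ N(rest − s) over sources s of rest; N(one piece) = 1:
  size 1 → [8]=1  [9]=1
  size 2 → [8,9]=2
  size 3 → [7,8,9]=2
  size 4 → [6,7,8,9]=2
  size 5 → [5,6,7,8,9]=2
  size 6 → [4,5,6,7,8,9]=2
  size 7 → [1,4,5,6,7,8,9]=2  [3,4,5,6,7,8,9]=2
  size 8 → [1,3,4,5,6,7,8,9]=4  [2,3,4,5,6,7,8,9]=2
  first=0(s) contributes 6

6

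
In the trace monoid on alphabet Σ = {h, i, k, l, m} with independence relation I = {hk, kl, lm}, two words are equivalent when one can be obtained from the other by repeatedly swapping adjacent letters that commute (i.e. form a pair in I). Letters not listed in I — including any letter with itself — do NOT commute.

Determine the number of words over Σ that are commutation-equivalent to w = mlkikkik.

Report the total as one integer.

#0=m has no predecessor
#1=l has no predecessor
#2=k depends on [0:m]
#3=i depends on [1:l, 2:k]
#4=k depends on [3:i]
#5=k depends on [4:k]
#6=i depends on [5:k]
#7=k depends on [6:i]
sources: [0:m, 1:l]
N(rest) = Σ N(rest − s) over sources s of rest; N(one piece) = 1:
  size 1 → [7]=1
  size 2 → [6,7]=1
  size 3 → [5,6,7]=1
  size 4 → [4,5,6,7]=1
  size 5 → [3,4,5,6,7]=1
  size 6 → [1,3,4,5,6,7]=1  [2,3,4,5,6,7]=1
  first=0(m) contributes 2
  first=1(l) contributes 1
|[w]| = 3

3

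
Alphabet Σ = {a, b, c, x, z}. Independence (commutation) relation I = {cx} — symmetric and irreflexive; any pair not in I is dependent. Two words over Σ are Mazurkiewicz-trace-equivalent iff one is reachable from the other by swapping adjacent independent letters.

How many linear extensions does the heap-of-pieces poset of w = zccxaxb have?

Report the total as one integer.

3

0(z) covers ∅
1(c) covers 0:z
2(c) covers 1:c
3(x) covers 0:z
4(a) covers 2:c, 3:x
5(x) covers 4:a
6(b) covers 5:x
floor of heap: 0:z
completions by unplaced set U, small U first (add the entries for U minus each lowest piece of U):
  |U|=1: {6}:1
  |U|=2: {5,6}:1
  |U|=3: {4,5,6}:1
  |U|=4: {2,4,5,6}:1  {3,4,5,6}:1
  |U|=5: {1,2,4,5,6}:1  {2,3,4,5,6}:2
  start at 0(z): 3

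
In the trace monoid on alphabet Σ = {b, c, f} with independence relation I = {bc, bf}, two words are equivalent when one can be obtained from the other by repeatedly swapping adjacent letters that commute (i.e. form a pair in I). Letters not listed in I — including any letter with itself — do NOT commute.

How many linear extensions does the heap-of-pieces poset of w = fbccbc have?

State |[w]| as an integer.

15

0(f) covers ∅
1(b) covers ∅
2(c) covers 0:f
3(c) covers 2:c
4(b) covers 1:b
5(c) covers 3:c
floor of heap: 0:f, 1:b
completions by unplaced set U, small U first (add the entries for U minus each lowest piece of U):
  |U|=1: {4}:1  {5}:1
  |U|=2: {1,4}:1  {3,5}:1  {4,5}:2
  |U|=3: {1,4,5}:3  {2,3,5}:1  {3,4,5}:3
  |U|=4: {0,2,3,5}:1  {1,3,4,5}:6  {2,3,4,5}:4
  start at 0(f): 10
  start at 1(b): 5
sum over floor = 15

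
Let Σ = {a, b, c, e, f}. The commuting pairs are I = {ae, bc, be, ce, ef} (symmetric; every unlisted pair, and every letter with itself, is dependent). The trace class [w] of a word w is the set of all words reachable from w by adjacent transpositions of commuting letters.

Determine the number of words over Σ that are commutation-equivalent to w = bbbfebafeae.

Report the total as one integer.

drop 0:b onto floor
drop 1:b onto {0:b}
drop 2:b onto {1:b}
drop 3:f onto {2:b}
drop 4:e onto floor
drop 5:b onto {3:f}
drop 6:a onto {5:b}
drop 7:f onto {6:a}
drop 8:e onto {4:e}
drop 9:a onto {7:f}
drop 10:e onto {8:e}
ground layer = {0:b, 4:e}
drop-orders for the pieces not yet dropped (sum over which currently-grounded one goes next):
  1 to go: {9} 1  {10} 1
  2 to go: {7,9} 1  {8,10} 1  {9,10} 2
  3 to go: {4,8,10} 1  {6,7,9} 1  {7,9,10} 3  {8,9,10} 3
  4 to go: {4,8,9,10} 4  {5,6,7,9} 1  {6,7,9,10} 4  {7,8,9,10} 6
  5 to go: {3,5,6,7,9} 1  {4,7,8,9,10} 10  {5,6,7,9,10} 5  {6,7,8,9,10} 10
  6 to go: {2,3,5,6,7,9} 1  {3,5,6,7,9,10} 6  {4,6,7,8,9,10} 20  {5,6,7,8,9,10} 15
  7 to go: {1,2,3,5,6,7,9} 1  {2,3,5,6,7,9,10} 7  {3,5,6,7,8,9,10} 21  {4,5,6,7,8,9,10} 35
  8 to go: {0,1,2,3,5,6,7,9} 1  {1,2,3,5,6,7,9,10} 8  {2,3,5,6,7,8,9,10} 28  {3,4,5,6,7,8,9,10} 56
  9 to go: {0,1,2,3,5,6,7,9,10} 9  {1,2,3,5,6,7,8,9,10} 36  {2,3,4,5,6,7,8,9,10} 84
  if 0:b drops first: 120 orders
  if 4:e drops first: 45 orders
heap linearizations: 165

165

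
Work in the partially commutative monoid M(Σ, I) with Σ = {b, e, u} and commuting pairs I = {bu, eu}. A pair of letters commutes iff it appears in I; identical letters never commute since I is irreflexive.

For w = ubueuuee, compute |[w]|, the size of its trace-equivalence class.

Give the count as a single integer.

piece 0:u — minimal
piece 1:b — minimal
piece 2:u rests on {0:u}
piece 3:e rests on {1:b}
piece 4:u rests on {2:u}
piece 5:u rests on {4:u}
piece 6:e rests on {3:e}
piece 7:e rests on {6:e}
minimal pieces: {0:u, 1:b}
ways to finish when only these pieces remain (= sum over removing one remaining piece with nothing left below it):
  1 left: {5}→1  {7}→1
  2 left: {4,5}→1  {5,7}→2  {6,7}→1
  3 left: {2,4,5}→1  {3,6,7}→1  {4,5,7}→3  {5,6,7}→3
  4 left: {0,2,4,5}→1  {1,3,6,7}→1  {2,4,5,7}→4  {3,5,6,7}→4  {4,5,6,7}→6
  5 left: {0,2,4,5,7}→5  {1,3,5,6,7}→5  {2,4,5,6,7}→10  {3,4,5,6,7}→10
  6 left: {0,2,4,5,6,7}→15  {1,3,4,5,6,7}→15  {2,3,4,5,6,7}→20
  placing 0:u first → 35 extensions
  placing 1:b first → 35 extensions
total linear extensions = 70

70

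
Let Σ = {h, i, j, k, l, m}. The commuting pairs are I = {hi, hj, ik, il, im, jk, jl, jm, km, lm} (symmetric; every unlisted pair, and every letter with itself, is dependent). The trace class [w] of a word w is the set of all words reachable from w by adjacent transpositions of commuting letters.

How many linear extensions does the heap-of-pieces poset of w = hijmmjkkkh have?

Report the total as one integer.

drop 0:h onto floor
drop 1:i onto floor
drop 2:j onto {1:i}
drop 3:m onto {0:h}
drop 4:m onto {3:m}
drop 5:j onto {2:j}
drop 6:k onto {0:h}
drop 7:k onto {6:k}
drop 8:k onto {7:k}
drop 9:h onto {4:m, 8:k}
ground layer = {0:h, 1:i}
drop-orders for the pieces not yet dropped (sum over which currently-grounded one goes next):
  1 to go: {5} 1  {9} 1
  2 to go: {2,5} 1  {4,9} 1  {5,9} 2  {8,9} 1
  3 to go: {1,2,5} 1  {2,5,9} 3  {3,4,9} 1  {4,5,9} 3  {4,8,9} 2  {5,8,9} 3  {7,8,9} 1
  4 to go: {1,2,5,9} 4  {2,4,5,9} 6  {2,5,8,9} 6  {3,4,5,9} 4  {3,4,8,9} 3  {4,5,8,9} 8  {4,7,8,9} 3  {5,7,8,9} 4  {6,7,8,9} 1
  5 to go: {1,2,4,5,9} 10  {1,2,5,8,9} 10  {2,3,4,5,9} 10  {2,4,5,8,9} 20  {2,5,7,8,9} 10  {3,4,5,8,9} 15  {3,4,7,8,9} 6  {4,5,7,8,9} 15  {4,6,7,8,9} 4  {5,6,7,8,9} 5
  6 to go: {1,2,3,4,5,9} 20  {1,2,4,5,8,9} 40  {1,2,5,7,8,9} 20  {2,3,4,5,8,9} 45  {2,4,5,7,8,9} 45  {2,5,6,7,8,9} 15  {3,4,5,7,8,9} 36  {3,4,6,7,8,9} 10  {4,5,6,7,8,9} 24
  7 to go: {0,3,4,6,7,8,9} 10  {1,2,3,4,5,8,9} 105  {1,2,4,5,7,8,9} 105  {1,2,5,6,7,8,9} 35  {2,3,4,5,7,8,9} 126  {2,4,5,6,7,8,9} 84  {3,4,5,6,7,8,9} 70
  8 to go: {0,3,4,5,6,7,8,9} 80  {1,2,3,4,5,7,8,9} 336  {1,2,4,5,6,7,8,9} 224  {2,3,4,5,6,7,8,9} 280
  if 0:h drops first: 840 orders
  if 1:i drops first: 360 orders
heap linearizations: 1200

1200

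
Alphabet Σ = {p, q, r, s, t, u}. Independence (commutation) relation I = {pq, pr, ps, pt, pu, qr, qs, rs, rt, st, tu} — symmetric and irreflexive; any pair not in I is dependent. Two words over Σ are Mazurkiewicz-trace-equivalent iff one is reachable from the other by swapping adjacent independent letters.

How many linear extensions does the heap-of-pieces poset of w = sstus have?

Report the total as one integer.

5

piece 0:s — minimal
piece 1:s rests on {0:s}
piece 2:t — minimal
piece 3:u rests on {1:s}
piece 4:s rests on {3:u}
minimal pieces: {0:s, 2:t}
ways to finish when only these pieces remain (= sum over removing one remaining piece with nothing left below it):
  1 left: {2}→1  {4}→1
  2 left: {2,4}→2  {3,4}→1
  3 left: {1,3,4}→1  {2,3,4}→3
  placing 0:s first → 4 extensions
  placing 2:t first → 1 extensions
total linear extensions = 5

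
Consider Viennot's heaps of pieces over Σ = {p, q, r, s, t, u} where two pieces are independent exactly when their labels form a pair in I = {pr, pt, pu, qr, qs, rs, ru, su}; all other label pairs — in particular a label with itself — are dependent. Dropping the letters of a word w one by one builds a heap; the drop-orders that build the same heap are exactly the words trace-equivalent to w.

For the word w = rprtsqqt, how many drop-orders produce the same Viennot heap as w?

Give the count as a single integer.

12

drop 0:r onto floor
drop 1:p onto floor
drop 2:r onto {0:r}
drop 3:t onto {2:r}
drop 4:s onto {1:p, 3:t}
drop 5:q onto {1:p, 3:t}
drop 6:q onto {5:q}
drop 7:t onto {4:s, 6:q}
ground layer = {0:r, 1:p}
drop-orders for the pieces not yet dropped (sum over which currently-grounded one goes next):
  1 to go: {7} 1
  2 to go: {4,7} 1  {6,7} 1
  3 to go: {4,6,7} 2  {5,6,7} 1
  4 to go: {4,5,6,7} 3
  5 to go: {1,4,5,6,7} 3  {3,4,5,6,7} 3
  6 to go: {1,3,4,5,6,7} 6  {2,3,4,5,6,7} 3
  if 0:r drops first: 9 orders
  if 1:p drops first: 3 orders
heap linearizations: 12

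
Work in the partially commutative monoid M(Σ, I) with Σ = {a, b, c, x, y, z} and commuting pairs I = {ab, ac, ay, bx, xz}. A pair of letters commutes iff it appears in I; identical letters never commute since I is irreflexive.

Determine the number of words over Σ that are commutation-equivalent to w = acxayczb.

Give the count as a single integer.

#0=a has no predecessor
#1=c has no predecessor
#2=x depends on [0:a, 1:c]
#3=a depends on [2:x]
#4=y depends on [2:x]
#5=c depends on [4:y]
#6=z depends on [3:a, 5:c]
#7=b depends on [6:z]
sources: [0:a, 1:c]
N(rest) = Σ N(rest − s) over sources s of rest; N(one piece) = 1:
  size 1 → [7]=1
  size 2 → [6,7]=1
  size 3 → [3,6,7]=1  [5,6,7]=1
  size 4 → [3,5,6,7]=2  [4,5,6,7]=1
  size 5 → [3,4,5,6,7]=3
  size 6 → [2,3,4,5,6,7]=3
  first=0(a) contributes 3
  first=1(c) contributes 3
|[w]| = 6

6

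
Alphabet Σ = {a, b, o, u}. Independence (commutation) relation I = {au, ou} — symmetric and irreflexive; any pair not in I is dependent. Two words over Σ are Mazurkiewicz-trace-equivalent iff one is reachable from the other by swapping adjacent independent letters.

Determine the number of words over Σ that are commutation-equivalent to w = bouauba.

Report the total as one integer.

piece 0:b — minimal
piece 1:o rests on {0:b}
piece 2:u rests on {0:b}
piece 3:a rests on {1:o}
piece 4:u rests on {2:u}
piece 5:b rests on {3:a, 4:u}
piece 6:a rests on {5:b}
minimal pieces: {0:b}
ways to finish when only these pieces remain (= sum over removing one remaining piece with nothing left below it):
  1 left: {6}→1
  2 left: {5,6}→1
  3 left: {3,5,6}→1  {4,5,6}→1
  4 left: {1,3,5,6}→1  {2,4,5,6}→1  {3,4,5,6}→2
  5 left: {1,3,4,5,6}→3  {2,3,4,5,6}→3
  placing 0:b first → 6 extensions

6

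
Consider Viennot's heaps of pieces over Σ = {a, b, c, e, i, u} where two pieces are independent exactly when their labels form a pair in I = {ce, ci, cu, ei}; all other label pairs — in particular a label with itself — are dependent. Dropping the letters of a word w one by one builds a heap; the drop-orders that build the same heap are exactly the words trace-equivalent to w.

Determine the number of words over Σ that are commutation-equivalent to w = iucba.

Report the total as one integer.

3

0(i) covers ∅
1(u) covers 0:i
2(c) covers ∅
3(b) covers 1:u, 2:c
4(a) covers 3:b
floor of heap: 0:i, 2:c
completions by unplaced set U, small U first (add the entries for U minus each lowest piece of U):
  |U|=1: {4}:1
  |U|=2: {3,4}:1
  |U|=3: {1,3,4}:1  {2,3,4}:1
  start at 0(i): 2
  start at 2(c): 1
sum over floor = 3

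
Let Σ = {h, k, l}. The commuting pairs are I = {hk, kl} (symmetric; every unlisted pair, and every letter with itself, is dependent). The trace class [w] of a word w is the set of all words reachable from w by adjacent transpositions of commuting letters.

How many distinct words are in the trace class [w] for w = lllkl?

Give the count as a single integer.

5

0(l) covers ∅
1(l) covers 0:l
2(l) covers 1:l
3(k) covers ∅
4(l) covers 2:l
floor of heap: 0:l, 3:k
completions by unplaced set U, small U first (add the entries for U minus each lowest piece of U):
  |U|=1: {3}:1  {4}:1
  |U|=2: {2,4}:1  {3,4}:2
  |U|=3: {1,2,4}:1  {2,3,4}:3
  start at 0(l): 4
  start at 3(k): 1
sum over floor = 5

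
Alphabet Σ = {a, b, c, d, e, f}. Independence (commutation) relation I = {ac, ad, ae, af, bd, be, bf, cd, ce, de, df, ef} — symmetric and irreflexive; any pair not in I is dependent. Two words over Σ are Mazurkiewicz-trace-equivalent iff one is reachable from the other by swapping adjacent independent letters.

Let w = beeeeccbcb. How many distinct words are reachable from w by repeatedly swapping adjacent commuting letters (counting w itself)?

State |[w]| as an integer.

piece 0:b — minimal
piece 1:e — minimal
piece 2:e rests on {1:e}
piece 3:e rests on {2:e}
piece 4:e rests on {3:e}
piece 5:c rests on {0:b}
piece 6:c rests on {5:c}
piece 7:b rests on {6:c}
piece 8:c rests on {7:b}
piece 9:b rests on {8:c}
minimal pieces: {0:b, 1:e}
ways to finish when only these pieces remain (= sum over removing one remaining piece with nothing left below it):
  1 left: {4}→1  {9}→1
  2 left: {3,4}→1  {4,9}→2  {8,9}→1
  3 left: {2,3,4}→1  {3,4,9}→3  {4,8,9}→3  {7,8,9}→1
  4 left: {1,2,3,4}→1  {2,3,4,9}→4  {3,4,8,9}→6  {4,7,8,9}→4  {6,7,8,9}→1
  5 left: {1,2,3,4,9}→5  {2,3,4,8,9}→10  {3,4,7,8,9}→10  {4,6,7,8,9}→5  {5,6,7,8,9}→1
  6 left: {0,5,6,7,8,9}→1  {1,2,3,4,8,9}→15  {2,3,4,7,8,9}→20  {3,4,6,7,8,9}→15  {4,5,6,7,8,9}→6
  7 left: {0,4,5,6,7,8,9}→7  {1,2,3,4,7,8,9}→35  {2,3,4,6,7,8,9}→35  {3,4,5,6,7,8,9}→21
  8 left: {0,3,4,5,6,7,8,9}→28  {1,2,3,4,6,7,8,9}→70  {2,3,4,5,6,7,8,9}→56
  placing 0:b first → 126 extensions
  placing 1:e first → 84 extensions
total linear extensions = 210

210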